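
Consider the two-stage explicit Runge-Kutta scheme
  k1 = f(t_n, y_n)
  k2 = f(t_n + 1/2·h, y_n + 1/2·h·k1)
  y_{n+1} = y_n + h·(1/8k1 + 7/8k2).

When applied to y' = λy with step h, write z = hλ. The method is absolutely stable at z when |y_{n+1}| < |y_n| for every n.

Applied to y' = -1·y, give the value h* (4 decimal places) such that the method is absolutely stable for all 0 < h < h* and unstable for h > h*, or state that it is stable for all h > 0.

(-2.2857,0); λ=-1 ⇒ h* = (16/7)/1 = 2.2857.

Set f=λy, z=hλ:
  k1=λy_n ⇒ h·k1=z·y_n;  k2=λ(1+1/2z)y_n ⇒ h·k2=z(1+1/2z)y_n
  y_{n+1}/y_n = 1 + 1/8z + 7/8z(1+1/2z) = 1 + z + 7/16z²
  Hence R(z) = 1 + z + 7/16z².

Boundary: |R(x)|=1, x<0.
x=-1.72: |R|=0.5743
R=1: x+7/16x²=0 ⇒ x=−16/7=-2.2857; min R=1−1/(4·7/16)=0.4286>−1
Confirm numerically:
  x=-1.386: |R|=0.45444 <1
  x=-1.293: |R|=0.43843 <1
  x=-1.197: |R|=0.42985 <1
  x=-1.029: |R|=0.43424 <1
  x=-2.859: |R|=1.71707 >1
  x=-2.584: |R|=1.33721 >1
Stable set (-2.2857, 0).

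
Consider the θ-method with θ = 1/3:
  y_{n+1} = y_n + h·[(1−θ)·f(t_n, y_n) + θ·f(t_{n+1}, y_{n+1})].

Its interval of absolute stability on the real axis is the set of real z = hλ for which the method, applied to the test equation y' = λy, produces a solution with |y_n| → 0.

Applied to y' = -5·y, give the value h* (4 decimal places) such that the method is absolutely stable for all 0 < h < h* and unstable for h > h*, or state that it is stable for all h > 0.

Set f=λy, z=hλ:
  y_{n+1} = y_n + z·[2/3·y_n + 1/3·y_{n+1}] ⇒ (1 − 1/3z)y_{n+1} = (1 + 2/3z)y_n
  so R(z) = (1 + 2/3z)/(1 − 1/3z).

Boundary: |R(x)|=1, x<0.
x=-0.84: |R|=0.3437
R=−1: 1+2/3x = −1+1/3x ⇒ -1/3x=2 ⇒ x=2/(-1/3)=-6.0000
Confirm numerically:
  x=-5.361: |R|=0.92357 <1
  x=-5.232: |R|=0.90671 <1
  x=-4.875: |R|=0.85714 <1
  x=-3.103: |R|=0.52532 <1
  x=-6.505: |R|=1.05313 >1
  x=-6.121: |R|=1.01327 >1
Stable set (-6.0000, 0).

(-6.0000,0); λ=-5 ⇒ h* = (6)/5 = 1.2000.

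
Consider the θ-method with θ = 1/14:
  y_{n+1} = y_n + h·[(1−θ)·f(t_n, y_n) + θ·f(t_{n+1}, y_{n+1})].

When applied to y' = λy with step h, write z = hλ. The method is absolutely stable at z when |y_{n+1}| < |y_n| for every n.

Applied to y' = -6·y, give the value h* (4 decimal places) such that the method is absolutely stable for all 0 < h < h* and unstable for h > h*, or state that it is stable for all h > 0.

(-2.3333,0); λ=-6 ⇒ h* = (7/3)/6 = 0.3889.

On y'=λy, z=hλ:
  y_{n+1} = y_n + z·[13/14·y_n + 1/14·y_{n+1}] ⇒ (1 − 1/14z)y_{n+1} = (1 + 13/14z)y_n
  R(z) = (1 + 13/14z)/(1 − 1/14z).

Solve |R(x)|<1 on ℝ⁻.
x=-0.45: |R|=0.5640
R=−1: 1+13/14x = −1+1/14x ⇒ -6/7x=2 ⇒ x=2/(-6/7)=-2.3333
Confirm numerically:
  x=-1.880: |R|=0.65743 <1
  x=-1.871: |R|=0.65043 <1
  x=-1.797: |R|=0.59258 <1
  x=-2.883: |R|=1.39069 >1
  x=-2.462: |R|=1.09379 >1
  x=-2.366: |R|=1.02395 >1
Stable set (-2.3333, 0).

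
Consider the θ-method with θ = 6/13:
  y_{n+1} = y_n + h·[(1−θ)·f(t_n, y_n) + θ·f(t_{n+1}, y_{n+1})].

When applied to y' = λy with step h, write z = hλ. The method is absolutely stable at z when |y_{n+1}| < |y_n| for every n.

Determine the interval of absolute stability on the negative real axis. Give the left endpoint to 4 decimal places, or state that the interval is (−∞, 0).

With y'=λy (z=hλ):
  y_{n+1} = y_n + z·[7/13·y_n + 6/13·y_{n+1}] ⇒ (1 − 6/13z)y_{n+1} = (1 + 7/13z)y_n
  R(z) = (1 + 7/13z)/(1 − 6/13z).

Boundary: |R(x)|=1, x<0.
x=-0.42: |R|=0.6482
R=−1: 1+7/13x = −1+6/13x ⇒ -1/13x=2 ⇒ x=2/(-1/13)=-26.0000
Confirm numerically:
  x=-22.015: |R|=0.97253 <1
  x=-21.568: |R|=0.96888 <1
  x=-21.378: |R|=0.96728 <1
  x=-26.505: |R|=1.00294 >1
  x=-26.234: |R|=1.00137 >1
Stable set (-26.0000, 0).

(-26.0000, 0).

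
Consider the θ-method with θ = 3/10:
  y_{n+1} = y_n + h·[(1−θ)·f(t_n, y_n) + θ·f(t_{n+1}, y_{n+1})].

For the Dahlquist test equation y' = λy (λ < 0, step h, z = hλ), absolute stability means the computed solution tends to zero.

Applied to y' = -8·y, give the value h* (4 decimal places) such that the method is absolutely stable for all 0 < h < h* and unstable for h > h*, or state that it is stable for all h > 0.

(-5.0000,0); λ=-8 ⇒ h* = (5)/8 = 0.6250.

Set f=λy, z=hλ:
  y_{n+1} = y_n + z·[7/10·y_n + 3/10·y_{n+1}] ⇒ (1 − 3/10z)y_{n+1} = (1 + 7/10z)y_n
  so R(z) = (1 + 7/10z)/(1 − 3/10z).

Boundary: |R(x)|=1, x<0.
x=-1.39: |R|=0.0191
R=−1: 1+7/10x = −1+3/10x ⇒ -2/5x=2 ⇒ x=2/(-2/5)=-5.0000
Confirm numerically:
  x=-4.662: |R|=0.94363 <1
  x=-2.762: |R|=0.51045 <1
  x=-2.418: |R|=0.40141 <1
  x=-5.371: |R|=1.05683 >1
  x=-5.252: |R|=1.03914 >1
  x=-5.138: |R|=1.02172 >1
Interval (-5.0000, 0).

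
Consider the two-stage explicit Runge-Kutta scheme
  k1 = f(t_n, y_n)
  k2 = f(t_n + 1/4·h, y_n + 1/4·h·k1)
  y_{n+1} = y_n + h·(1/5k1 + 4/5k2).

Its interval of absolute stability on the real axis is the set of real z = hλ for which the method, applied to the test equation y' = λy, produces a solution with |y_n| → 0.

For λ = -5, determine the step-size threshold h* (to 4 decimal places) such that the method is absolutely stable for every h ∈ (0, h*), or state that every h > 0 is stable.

(-5.0000,0); λ=-5 ⇒ h* = (5)/5 = 1.0000.

With y'=λy (z=hλ):
  k1=λy_n ⇒ h·k1=z·y_n;  k2=λ(1+1/4z)y_n ⇒ h·k2=z(1+1/4z)y_n
  y_{n+1}/y_n = 1 + 1/5z + 4/5z(1+1/4z) = 1 + z + 1/5z²
  so R(z) = 1 + z + 1/5z².

Solve |R(x)|<1 on ℝ⁻.
x=-1.79: |R|=0.1492
R=1: x+1/5x²=0 ⇒ x=−5=-5.0000; min R=1−1/(4·1/5)=-0.2500>−1
Confirm numerically:
  x=-4.665: |R|=0.68745 <1
  x=-4.065: |R|=0.23985 <1
  x=-2.417: |R|=0.24862 <1
  x=-5.494: |R|=1.54281 >1
  x=-5.043: |R|=1.04337 >1
So |R|<1 on (-5.0000, 0).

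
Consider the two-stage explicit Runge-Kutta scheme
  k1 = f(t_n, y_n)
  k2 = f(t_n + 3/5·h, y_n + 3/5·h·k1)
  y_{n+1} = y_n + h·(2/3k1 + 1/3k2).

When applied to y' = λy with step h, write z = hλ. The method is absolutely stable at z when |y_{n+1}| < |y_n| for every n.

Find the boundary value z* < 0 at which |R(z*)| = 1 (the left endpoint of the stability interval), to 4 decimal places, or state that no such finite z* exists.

Set f=λy, z=hλ:
  k1=λy_n ⇒ h·k1=z·y_n;  k2=λ(1+3/5z)y_n ⇒ h·k2=z(1+3/5z)y_n
  y_{n+1}/y_n = 1 + 2/3z + 1/3z(1+3/5z) = 1 + z + 1/5z²
  ⇒ R(z) = 1 + z + 1/5z².

Find x<0 with |R(x)|<1.
x=-1.6: |R|=0.0880
R=1: x+1/5x²=0 ⇒ x=−5=-5.0000; min R=1−1/(4·1/5)=-0.2500>−1
Confirm numerically:
  x=-3.531: |R|=0.03741 <1
  x=-2.734: |R|=0.23905 <1
  x=-2.650: |R|=0.24550 <1
  x=-5.359: |R|=1.38478 >1
  x=-5.253: |R|=1.26580 >1
  x=-5.140: |R|=1.14392 >1
So |R|<1 on (-5.0000, 0).

z* = -5.0000.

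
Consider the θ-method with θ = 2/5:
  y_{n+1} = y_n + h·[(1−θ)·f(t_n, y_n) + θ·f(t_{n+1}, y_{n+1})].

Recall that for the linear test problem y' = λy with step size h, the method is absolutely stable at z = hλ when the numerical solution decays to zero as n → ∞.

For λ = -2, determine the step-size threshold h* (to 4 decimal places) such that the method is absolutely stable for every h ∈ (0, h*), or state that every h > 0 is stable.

(-10.0000,0); λ=-2 ⇒ h* = (10)/2 = 5.0000.

With y'=λy (z=hλ):
  y_{n+1} = y_n + z·[3/5·y_n + 2/5·y_{n+1}] ⇒ (1 − 2/5z)y_{n+1} = (1 + 3/5z)y_n
  ⇒ R(z) = (1 + 3/5z)/(1 − 2/5z).

Find x<0 with |R(x)|<1.
x=-0.48: |R|=0.5973
R=−1: 1+3/5x = −1+2/5x ⇒ -1/5x=2 ⇒ x=2/(-1/5)=-10.0000
Confirm numerically:
  x=-9.846: |R|=0.99376 <1
  x=-8.563: |R|=0.93505 <1
  x=-6.109: |R|=0.77402 <1
  x=-4.560: |R|=0.61473 <1
  x=-10.427: |R|=1.01652 >1
  x=-10.153: |R|=1.00605 >1
  x=-10.120: |R|=1.00475 >1
Interval (-10.0000, 0).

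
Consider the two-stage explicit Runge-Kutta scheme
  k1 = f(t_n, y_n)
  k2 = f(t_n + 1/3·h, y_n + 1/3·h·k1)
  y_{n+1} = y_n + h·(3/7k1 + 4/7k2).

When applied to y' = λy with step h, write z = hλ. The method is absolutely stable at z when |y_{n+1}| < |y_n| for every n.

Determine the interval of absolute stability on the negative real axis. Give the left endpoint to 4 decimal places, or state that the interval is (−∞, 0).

(-5.2500, 0).

Set f=λy, z=hλ:
  k1=λy_n ⇒ h·k1=z·y_n;  k2=λ(1+1/3z)y_n ⇒ h·k2=z(1+1/3z)y_n
  y_{n+1}/y_n = 1 + 3/7z + 4/7z(1+1/3z) = 1 + z + 4/21z²
  so R(z) = 1 + z + 4/21z².

Find x<0 with |R(x)|<1.
x=-1.02: |R|=0.1782
R=1: x+4/21x²=0 ⇒ x=−21/4=-5.2500; min R=1−1/(4·4/21)=-0.3125>−1
Confirm numerically:
  x=-4.981: |R|=0.74478 <1
  x=-3.257: |R|=0.23642 <1
  x=-2.256: |R|=0.28656 <1
  x=-5.838: |R|=1.65386 >1
  x=-5.472: |R|=1.23139 >1
  x=-5.424: |R|=1.17977 >1
So |R|<1 on (-5.2500, 0).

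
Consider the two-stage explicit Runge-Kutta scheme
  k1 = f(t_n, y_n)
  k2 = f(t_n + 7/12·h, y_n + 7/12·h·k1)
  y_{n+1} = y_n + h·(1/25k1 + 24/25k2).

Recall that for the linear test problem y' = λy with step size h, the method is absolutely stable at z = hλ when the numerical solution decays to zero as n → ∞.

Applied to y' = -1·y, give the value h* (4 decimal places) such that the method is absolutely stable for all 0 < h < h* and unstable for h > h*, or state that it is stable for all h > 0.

With y'=λy (z=hλ):
  k1=λy_n ⇒ h·k1=z·y_n;  k2=λ(1+7/12z)y_n ⇒ h·k2=z(1+7/12z)y_n
  y_{n+1}/y_n = 1 + 1/25z + 24/25z(1+7/12z) = 1 + z + 14/25z²
  Hence R(z) = 1 + z + 14/25z².

Solve |R(x)|<1 on ℝ⁻.
x=-1.75: |R|=0.9650
R=1: x+14/25x²=0 ⇒ x=−25/14=-1.7857; min R=1−1/(4·14/25)=0.5536>−1
Confirm numerically:
  x=-1.240: |R|=0.62106 <1
  x=-1.095: |R|=0.57645 <1
  x=-1.090: |R|=0.57534 <1
  x=-2.274: |R|=1.62180 >1
  x=-2.236: |R|=1.56383 >1
  x=-1.876: |R|=1.09485 >1
Interval (-1.7857, 0).

(-1.7857,0); λ=-1 ⇒ h* = (25/14)/1 = 1.7857.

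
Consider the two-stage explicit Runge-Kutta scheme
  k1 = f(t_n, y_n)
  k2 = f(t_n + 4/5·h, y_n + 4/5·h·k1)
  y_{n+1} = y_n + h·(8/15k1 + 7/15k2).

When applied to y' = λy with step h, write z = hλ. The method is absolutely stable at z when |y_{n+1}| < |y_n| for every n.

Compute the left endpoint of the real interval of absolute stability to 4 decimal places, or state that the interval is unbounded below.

Set f=λy, z=hλ:
  k1=λy_n ⇒ h·k1=z·y_n;  k2=λ(1+4/5z)y_n ⇒ h·k2=z(1+4/5z)y_n
  y_{n+1}/y_n = 1 + 8/15z + 7/15z(1+4/5z) = 1 + z + 28/75z²
  ⇒ R(z) = 1 + z + 28/75z².

Solve |R(x)|<1 on ℝ⁻.
x=-0.55: |R|=0.5629
R=1: x+28/75x²=0 ⇒ x=−75/28=-2.6786; min R=1−1/(4·28/75)=0.3304>−1
Confirm numerically:
  x=-2.589: |R|=0.91342 <1
  x=-2.448: |R|=0.78928 <1
  x=-1.744: |R|=0.39151 <1
  x=-1.691: |R|=0.37654 <1
  x=-3.071: |R|=1.44992 >1
  x=-2.838: |R|=1.16892 >1
  x=-2.809: |R|=1.13678 >1
Interval (-2.6786, 0).

z* = -2.6786.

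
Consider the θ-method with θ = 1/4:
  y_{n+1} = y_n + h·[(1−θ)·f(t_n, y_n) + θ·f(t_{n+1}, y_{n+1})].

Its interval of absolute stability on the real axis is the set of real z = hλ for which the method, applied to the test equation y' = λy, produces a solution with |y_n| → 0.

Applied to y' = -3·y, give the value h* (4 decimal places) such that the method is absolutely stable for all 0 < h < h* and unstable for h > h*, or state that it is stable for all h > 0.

(-4.0000,0); λ=-3 ⇒ h* = (4)/3 = 1.3333.

Set f=λy, z=hλ:
  y_{n+1} = y_n + z·[3/4·y_n + 1/4·y_{n+1}] ⇒ (1 − 1/4z)y_{n+1} = (1 + 3/4z)y_n
  Hence R(z) = (1 + 3/4z)/(1 − 1/4z).

Need |R(x)|<1, x<0.
x=-0.52: |R|=0.5398
R=−1: 1+3/4x = −1+1/4x ⇒ -1/2x=2 ⇒ x=2/(-1/2)=-4.0000
Confirm numerically:
  x=-3.898: |R|=0.97417 <1
  x=-3.704: |R|=0.92316 <1
  x=-3.227: |R|=0.78608 <1
  x=-2.594: |R|=0.57355 <1
  x=-4.554: |R|=1.12953 >1
  x=-4.210: |R|=1.05116 >1
  x=-4.091: |R|=1.02249 >1
Stable set (-4.0000, 0).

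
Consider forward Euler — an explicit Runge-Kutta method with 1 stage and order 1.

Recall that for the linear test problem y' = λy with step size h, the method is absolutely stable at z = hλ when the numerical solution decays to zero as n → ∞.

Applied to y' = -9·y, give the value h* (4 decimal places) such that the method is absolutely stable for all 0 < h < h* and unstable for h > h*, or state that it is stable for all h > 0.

(-2.0000,0); λ=-9 ⇒ h* = 0.2222.

Test eqn y'=λy, z=hλ:
  order 1, 1-stage ⇒ R(z)=1+z
  (e.g. R(-0.56)=0.44000, |R|=0.44000)

Solve |R(x)|<1 on ℝ⁻.
x=-0.56: |R|=0.4400
|R(-1.78)|=0.7800 |R(-1.12)|=0.1200 |R(-0.69)|=0.3100
Bisect:
  x_lo=-2.6865 |R|=1.6865  x_hi=-0.1247 |R|=0.8753
  mid=-1.40557 |R|=0.40557 →hi
  mid=-2.04602 |R|=1.04602 →lo
  mid=-1.72579 |R|=0.72579 →hi
  mid=-1.88591 |R|=0.88591 →hi
  mid=-1.96596 |R|=0.96596 →hi
  mid=-2.00599 |R|=1.00599 →lo
  mid=-1.98598 |R|=0.98598 →hi
  mid=-1.99598 |R|=0.99598 →hi
  ...
  [-2.00005,-1.99989] ⇒ x*=-2.0000
Stable set (-2.0000, 0).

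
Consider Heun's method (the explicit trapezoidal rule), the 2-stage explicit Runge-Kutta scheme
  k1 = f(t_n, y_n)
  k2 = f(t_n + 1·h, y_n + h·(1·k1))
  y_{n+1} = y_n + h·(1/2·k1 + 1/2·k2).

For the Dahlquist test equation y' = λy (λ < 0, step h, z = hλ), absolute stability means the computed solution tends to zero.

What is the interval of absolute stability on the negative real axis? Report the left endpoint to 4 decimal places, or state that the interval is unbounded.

(-2.0000, 0).

On y'=λy, z=hλ:
  order 2, 2-stage ⇒ R(z)=1+z+z^2/2
  (e.g. R(-0.87)=0.50845, |R|=0.50845)

Boundary: |R(x)|=1, x<0.
x=-0.87: |R|=0.5085
|R(-2.07)|=1.0724 |R(-2.02)|=1.0202 |R(-1.21)|=0.5221
Bisect:
  x_lo=-2.6415 |R|=1.8473  x_hi=-0.1570 |R|=0.8553
  mid=-1.39928 |R|=0.57971 →hi
  mid=-2.02041 |R|=1.02062 →lo
  mid=-1.70985 |R|=0.75194 →hi
  mid=-1.86513 |R|=0.87422 →hi
  mid=-1.94277 |R|=0.94441 →hi
  mid=-1.98159 |R|=0.98176 →hi
  mid=-2.00100 |R|=1.00100 →lo
  ...
  [-2.00009,-1.99994] ⇒ x*=-2.0000
So |R|<1 on (-2.0000, 0).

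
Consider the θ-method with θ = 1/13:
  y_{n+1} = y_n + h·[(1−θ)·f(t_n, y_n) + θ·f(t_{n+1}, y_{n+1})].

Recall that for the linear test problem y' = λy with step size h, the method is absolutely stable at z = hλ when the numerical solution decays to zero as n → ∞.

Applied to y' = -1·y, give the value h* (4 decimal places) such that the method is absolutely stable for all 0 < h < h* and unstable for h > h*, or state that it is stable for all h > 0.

(-2.3636,0); λ=-1 ⇒ h* = (26/11)/1 = 2.3636.

Set f=λy, z=hλ:
  y_{n+1} = y_n + z·[12/13·y_n + 1/13·y_{n+1}] ⇒ (1 − 1/13z)y_{n+1} = (1 + 12/13z)y_n
  ⇒ R(z) = (1 + 12/13z)/(1 − 1/13z).

Need |R(x)|<1, x<0.
x=-0.74: |R|=0.2999
R=−1: 1+12/13x = −1+1/13x ⇒ -11/13x=2 ⇒ x=2/(-11/13)=-2.3636
Confirm numerically:
  x=-2.200: |R|=0.88158 <1
  x=-2.176: |R|=0.86400 <1
  x=-1.772: |R|=0.55944 <1
  x=-2.789: |R|=1.29635 >1
  x=-2.673: |R|=1.21712 >1
  x=-2.564: |R|=1.14161 >1
Stable set (-2.3636, 0).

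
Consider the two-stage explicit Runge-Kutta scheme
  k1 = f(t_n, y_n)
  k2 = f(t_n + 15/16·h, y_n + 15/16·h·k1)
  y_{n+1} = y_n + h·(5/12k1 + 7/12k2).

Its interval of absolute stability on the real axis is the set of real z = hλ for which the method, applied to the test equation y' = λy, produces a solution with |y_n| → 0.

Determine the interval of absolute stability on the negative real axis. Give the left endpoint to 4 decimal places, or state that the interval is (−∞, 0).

Set f=λy, z=hλ:
  k1=λy_n ⇒ h·k1=z·y_n;  k2=λ(1+15/16z)y_n ⇒ h·k2=z(1+15/16z)y_n
  y_{n+1}/y_n = 1 + 5/12z + 7/12z(1+15/16z) = 1 + z + 35/64z²
  ⇒ R(z) = 1 + z + 35/64z².

Find x<0 with |R(x)|<1.
x=-0.79: |R|=0.5513
R=1: x+35/64x²=0 ⇒ x=−64/35=-1.8286; min R=1−1/(4·35/64)=0.5429>−1
Confirm numerically:
  x=-1.740: |R|=0.91572 <1
  x=-1.323: |R|=0.63421 <1
  x=-1.184: |R|=0.58264 <1
  x=-2.232: |R|=1.49244 >1
  x=-2.033: |R|=1.22728 >1
  x=-1.875: |R|=1.04761 >1
Stable set (-1.8286, 0).

z∈(-1.8286,0).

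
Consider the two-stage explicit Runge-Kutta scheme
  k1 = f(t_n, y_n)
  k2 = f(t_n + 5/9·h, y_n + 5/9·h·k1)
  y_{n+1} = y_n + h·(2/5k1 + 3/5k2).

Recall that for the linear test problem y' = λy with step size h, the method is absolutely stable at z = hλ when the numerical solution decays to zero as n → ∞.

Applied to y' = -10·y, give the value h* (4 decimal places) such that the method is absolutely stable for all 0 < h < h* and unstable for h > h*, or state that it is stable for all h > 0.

Test eqn y'=λy, z=hλ:
  k1=λy_n ⇒ h·k1=z·y_n;  k2=λ(1+5/9z)y_n ⇒ h·k2=z(1+5/9z)y_n
  y_{n+1}/y_n = 1 + 2/5z + 3/5z(1+5/9z) = 1 + z + 1/3z²
  R(z) = 1 + z + 1/3z².

Boundary: |R(x)|=1, x<0.
x=-1.38: |R|=0.2548
R=1: x+1/3x²=0 ⇒ x=−3=-3.0000; min R=1−1/(4·1/3)=0.2500>−1
Confirm numerically:
  x=-2.573: |R|=0.63378 <1
  x=-2.230: |R|=0.42763 <1
  x=-1.692: |R|=0.26229 <1
  x=-3.343: |R|=1.38222 >1
  x=-3.188: |R|=1.19978 >1
Interval (-3.0000, 0).

(-3.0000,0); λ=-10 ⇒ h* = (3)/10 = 0.3000.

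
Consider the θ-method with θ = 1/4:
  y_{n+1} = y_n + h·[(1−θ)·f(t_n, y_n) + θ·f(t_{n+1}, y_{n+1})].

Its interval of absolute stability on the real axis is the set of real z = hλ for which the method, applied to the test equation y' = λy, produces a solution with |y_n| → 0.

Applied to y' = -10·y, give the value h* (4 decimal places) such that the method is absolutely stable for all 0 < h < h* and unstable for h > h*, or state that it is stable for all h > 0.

Test eqn y'=λy, z=hλ:
  y_{n+1} = y_n + z·[3/4·y_n + 1/4·y_{n+1}] ⇒ (1 − 1/4z)y_{n+1} = (1 + 3/4z)y_n
  Hence R(z) = (1 + 3/4z)/(1 − 1/4z).

Boundary: |R(x)|=1, x<0.
x=-0.68: |R|=0.4188
R=−1: 1+3/4x = −1+1/4x ⇒ -1/2x=2 ⇒ x=2/(-1/2)=-4.0000
Confirm numerically:
  x=-3.878: |R|=0.96903 <1
  x=-3.801: |R|=0.94898 <1
  x=-2.729: |R|=0.62223 <1
  x=-4.538: |R|=1.12602 >1
  x=-4.265: |R|=1.06413 >1
Interval (-4.0000, 0).

(-4.0000,0); λ=-10 ⇒ h* = (4)/10 = 0.4000.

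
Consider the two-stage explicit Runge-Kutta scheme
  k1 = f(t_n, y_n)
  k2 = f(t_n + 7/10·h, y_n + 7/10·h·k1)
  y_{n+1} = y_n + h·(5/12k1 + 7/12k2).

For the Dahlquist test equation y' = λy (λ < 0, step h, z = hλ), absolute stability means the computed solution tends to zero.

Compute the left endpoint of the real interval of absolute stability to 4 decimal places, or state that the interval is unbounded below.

Set f=λy, z=hλ:
  k1=λy_n ⇒ h·k1=z·y_n;  k2=λ(1+7/10z)y_n ⇒ h·k2=z(1+7/10z)y_n
  y_{n+1}/y_n = 1 + 5/12z + 7/12z(1+7/10z) = 1 + z + 49/120z²
  R(z) = 1 + z + 49/120z².

Solve |R(x)|<1 on ℝ⁻.
x=-0.42: |R|=0.6520
R=1: x+49/120x²=0 ⇒ x=−120/49=-2.4490; min R=1−1/(4·49/120)=0.3878>−1
Confirm numerically:
  x=-1.879: |R|=0.56268 <1
  x=-1.784: |R|=0.51558 <1
  x=-1.663: |R|=0.46627 <1
  x=-2.953: |R|=1.60775 >1
  x=-2.558: |R|=1.11387 >1
Stable set (-2.4490, 0).

z* = -2.4490.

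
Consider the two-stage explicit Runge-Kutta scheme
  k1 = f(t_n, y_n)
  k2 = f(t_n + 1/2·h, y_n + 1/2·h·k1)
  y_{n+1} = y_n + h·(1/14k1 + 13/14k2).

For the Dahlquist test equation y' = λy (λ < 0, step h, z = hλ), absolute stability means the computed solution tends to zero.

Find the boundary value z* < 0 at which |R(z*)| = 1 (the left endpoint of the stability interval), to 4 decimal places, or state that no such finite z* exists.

left endpoint -2.1538.

With y'=λy (z=hλ):
  k1=λy_n ⇒ h·k1=z·y_n;  k2=λ(1+1/2z)y_n ⇒ h·k2=z(1+1/2z)y_n
  y_{n+1}/y_n = 1 + 1/14z + 13/14z(1+1/2z) = 1 + z + 13/28z²
  so R(z) = 1 + z + 13/28z².

Need |R(x)|<1, x<0.
x=-1.28: |R|=0.4807
R=1: x+13/28x²=0 ⇒ x=−28/13=-2.1538; min R=1−1/(4·13/28)=0.4615>−1
Confirm numerically:
  x=-1.581: |R|=0.57951 <1
  x=-1.399: |R|=0.50970 <1
  x=-1.198: |R|=0.46834 <1
  x=-2.441: |R|=1.32544 >1
  x=-2.439: |R|=1.32291 >1
So |R|<1 on (-2.1538, 0).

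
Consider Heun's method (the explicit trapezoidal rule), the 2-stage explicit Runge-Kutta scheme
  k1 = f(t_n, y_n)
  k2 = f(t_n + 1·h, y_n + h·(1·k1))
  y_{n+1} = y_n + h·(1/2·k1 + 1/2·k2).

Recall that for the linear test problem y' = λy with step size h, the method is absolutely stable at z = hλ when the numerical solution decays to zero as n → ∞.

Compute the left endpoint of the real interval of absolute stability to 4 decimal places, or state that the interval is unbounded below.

z* = -2.0000.

With y'=λy (z=hλ):
  order 2, 2-stage ⇒ R(z)=1+z+z^2/2
  (e.g. R(-1.55)=0.65125, |R|=0.65125)

Solve |R(x)|<1 on ℝ⁻.
x=-1.55: |R|=0.6513
|R(-2.18)|=1.1962 |R(-1.61)|=0.6861 |R(-1.52)|=0.6352
Bisect:
  x_lo=-2.8231 |R|=2.1618  x_hi=-0.2483 |R|=0.7825
  mid=-1.53571 |R|=0.64349 →hi
  mid=-2.17940 |R|=1.19549 →lo
  mid=-1.85755 |R|=0.86770 →hi
  mid=-2.01848 |R|=1.01865 →lo
  mid=-1.93802 |R|=0.93994 →hi
  mid=-1.97825 |R|=0.97848 →hi
  mid=-1.99836 |R|=0.99836 →hi
  mid=-2.00842 |R|=1.00845 →lo
  mid=-2.00339 |R|=1.00340 →lo
  ...
  [-2.00009,-1.99993] ⇒ x*=-2.0000
Interval (-2.0000, 0).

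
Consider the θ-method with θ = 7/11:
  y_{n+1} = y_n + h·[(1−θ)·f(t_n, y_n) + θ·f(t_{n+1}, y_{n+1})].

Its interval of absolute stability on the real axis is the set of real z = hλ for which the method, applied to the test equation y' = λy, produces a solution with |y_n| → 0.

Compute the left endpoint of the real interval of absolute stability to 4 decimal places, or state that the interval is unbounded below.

Set f=λy, z=hλ:
  y_{n+1} = y_n + z·[4/11·y_n + 7/11·y_{n+1}] ⇒ (1 − 7/11z)y_{n+1} = (1 + 4/11z)y_n
  ⇒ R(z) = (1 + 4/11z)/(1 − 7/11z).

Need |R(x)|<1, x<0.
x=-1.44: |R|=0.2486
x=-2: |R|=0.1200
x=-10: |R|=0.3580
x=-100: |R|=0.5471
θ=7/11≥1/2 ⇒ |1+4/11x|<|1−7/11x| ∀x<0 ⇒ stable on all of ℝ⁻.

unbounded; (−∞, 0).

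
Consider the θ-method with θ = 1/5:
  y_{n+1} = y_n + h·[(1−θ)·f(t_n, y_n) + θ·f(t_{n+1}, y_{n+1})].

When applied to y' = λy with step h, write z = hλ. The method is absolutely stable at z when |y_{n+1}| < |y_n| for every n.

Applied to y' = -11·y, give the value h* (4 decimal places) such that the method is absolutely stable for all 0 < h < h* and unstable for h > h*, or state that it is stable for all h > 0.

(-3.3333,0); λ=-11 ⇒ h* = (10/3)/11 = 0.3030.

On y'=λy, z=hλ:
  y_{n+1} = y_n + z·[4/5·y_n + 1/5·y_{n+1}] ⇒ (1 − 1/5z)y_{n+1} = (1 + 4/5z)y_n
  ⇒ R(z) = (1 + 4/5z)/(1 − 1/5z).

Solve |R(x)|<1 on ℝ⁻.
x=-1.37: |R|=0.0754
R=−1: 1+4/5x = −1+1/5x ⇒ -3/5x=2 ⇒ x=2/(-3/5)=-3.3333
Confirm numerically:
  x=-2.657: |R|=0.73501 <1
  x=-2.436: |R|=0.63798 <1
  x=-2.362: |R|=0.60418 <1
  x=-2.336: |R|=0.59215 <1
  x=-3.898: |R|=1.19038 >1
  x=-3.769: |R|=1.14905 >1
So |R|<1 on (-3.3333, 0).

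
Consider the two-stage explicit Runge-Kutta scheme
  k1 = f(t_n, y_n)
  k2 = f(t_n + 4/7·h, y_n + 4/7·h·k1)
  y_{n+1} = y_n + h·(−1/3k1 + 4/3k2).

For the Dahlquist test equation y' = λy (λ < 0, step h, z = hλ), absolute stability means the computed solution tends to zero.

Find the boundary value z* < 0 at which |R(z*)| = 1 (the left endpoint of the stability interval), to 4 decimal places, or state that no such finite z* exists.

z* = -1.3125.

With y'=λy (z=hλ):
  k1=λy_n ⇒ h·k1=z·y_n;  k2=λ(1+4/7z)y_n ⇒ h·k2=z(1+4/7z)y_n
  y_{n+1}/y_n = 1 − 1/3z + 4/3z(1+4/7z) = 1 + z + 16/21z²
  Hence R(z) = 1 + z + 16/21z².

Find x<0 with |R(x)|<1.
x=-0.66: |R|=0.6719
R=1: x+16/21x²=0 ⇒ x=−21/16=-1.3125; min R=1−1/(4·16/21)=0.6719>−1
Confirm numerically:
  x=-1.237: |R|=0.92884 <1
  x=-1.163: |R|=0.86753 <1
  x=-0.729: |R|=0.67591 <1
  x=-0.599: |R|=0.67437 <1
  x=-1.906: |R|=1.86188 >1
  x=-1.463: |R|=1.16776 >1
Stable set (-1.3125, 0).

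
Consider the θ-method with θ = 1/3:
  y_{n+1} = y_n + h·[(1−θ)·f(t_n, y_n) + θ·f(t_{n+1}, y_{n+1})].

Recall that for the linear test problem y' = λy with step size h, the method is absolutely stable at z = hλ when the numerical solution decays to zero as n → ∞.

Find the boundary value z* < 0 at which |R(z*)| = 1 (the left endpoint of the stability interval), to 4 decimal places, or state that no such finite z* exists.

Set f=λy, z=hλ:
  y_{n+1} = y_n + z·[2/3·y_n + 1/3·y_{n+1}] ⇒ (1 − 1/3z)y_{n+1} = (1 + 2/3z)y_n
  Hence R(z) = (1 + 2/3z)/(1 − 1/3z).

Solve |R(x)|<1 on ℝ⁻.
x=-1.4: |R|=0.0455
R=−1: 1+2/3x = −1+1/3x ⇒ -1/3x=2 ⇒ x=2/(-1/3)=-6.0000
Confirm numerically:
  x=-4.946: |R|=0.86735 <1
  x=-3.290: |R|=0.56916 <1
  x=-2.796: |R|=0.44720 <1
  x=-6.566: |R|=1.05917 >1
  x=-6.486: |R|=1.05123 >1
  x=-6.234: |R|=1.02534 >1
So |R|<1 on (-6.0000, 0).

z* = -6.0000.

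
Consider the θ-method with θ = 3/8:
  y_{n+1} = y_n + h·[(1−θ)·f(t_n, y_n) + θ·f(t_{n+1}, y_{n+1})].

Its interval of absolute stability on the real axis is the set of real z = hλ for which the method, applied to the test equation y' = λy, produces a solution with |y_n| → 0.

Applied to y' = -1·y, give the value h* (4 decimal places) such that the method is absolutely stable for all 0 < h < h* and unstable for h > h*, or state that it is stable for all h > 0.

(-8.0000,0); λ=-1 ⇒ h* = (8)/1 = 8.0000.

With y'=λy (z=hλ):
  y_{n+1} = y_n + z·[5/8·y_n + 3/8·y_{n+1}] ⇒ (1 − 3/8z)y_{n+1} = (1 + 5/8z)y_n
  R(z) = (1 + 5/8z)/(1 − 3/8z).

Solve |R(x)|<1 on ℝ⁻.
x=-1.01: |R|=0.2675
R=−1: 1+5/8x = −1+3/8x ⇒ -1/4x=2 ⇒ x=2/(-1/4)=-8.0000
Confirm numerically:
  x=-7.784: |R|=0.98622 <1
  x=-6.532: |R|=0.89361 <1
  x=-5.487: |R|=0.79453 <1
  x=-4.664: |R|=0.69662 <1
  x=-8.535: |R|=1.03184 >1
  x=-8.229: |R|=1.01401 >1
  x=-8.029: |R|=1.00181 >1
Stable set (-8.0000, 0).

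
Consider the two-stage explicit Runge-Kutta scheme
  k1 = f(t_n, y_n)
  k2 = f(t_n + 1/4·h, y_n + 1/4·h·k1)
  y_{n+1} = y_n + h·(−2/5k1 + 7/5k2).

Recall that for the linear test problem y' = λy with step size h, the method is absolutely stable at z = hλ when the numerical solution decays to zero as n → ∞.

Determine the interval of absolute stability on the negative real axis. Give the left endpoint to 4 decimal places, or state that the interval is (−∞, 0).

With y'=λy (z=hλ):
  k1=λy_n ⇒ h·k1=z·y_n;  k2=λ(1+1/4z)y_n ⇒ h·k2=z(1+1/4z)y_n
  y_{n+1}/y_n = 1 − 2/5z + 7/5z(1+1/4z) = 1 + z + 7/20z²
  R(z) = 1 + z + 7/20z².

Boundary: |R(x)|=1, x<0.
x=-0.44: |R|=0.6278
R=1: x+7/20x²=0 ⇒ x=−20/7=-2.8571; min R=1−1/(4·7/20)=0.2857>−1
Confirm numerically:
  x=-2.514: |R|=0.69807 <1
  x=-2.304: |R|=0.55395 <1
  x=-2.151: |R|=0.46838 <1
  x=-1.607: |R|=0.29686 <1
  x=-3.444: |R|=1.70740 >1
  x=-3.398: |R|=1.64324 >1
  x=-3.262: |R|=1.46223 >1
So |R|<1 on (-2.8571, 0).

z∈(-2.8571,0).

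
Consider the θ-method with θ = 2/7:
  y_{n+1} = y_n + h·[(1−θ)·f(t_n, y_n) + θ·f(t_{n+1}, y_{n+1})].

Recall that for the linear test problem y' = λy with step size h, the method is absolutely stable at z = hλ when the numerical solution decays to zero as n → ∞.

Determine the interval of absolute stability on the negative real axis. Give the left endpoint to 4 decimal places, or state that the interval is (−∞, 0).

Test eqn y'=λy, z=hλ:
  y_{n+1} = y_n + z·[5/7·y_n + 2/7·y_{n+1}] ⇒ (1 − 2/7z)y_{n+1} = (1 + 5/7z)y_n
  ⇒ R(z) = (1 + 5/7z)/(1 − 2/7z).

Solve |R(x)|<1 on ℝ⁻.
x=-0.79: |R|=0.3555
R=−1: 1+5/7x = −1+2/7x ⇒ -3/7x=2 ⇒ x=2/(-3/7)=-4.6667
Confirm numerically:
  x=-4.531: |R|=0.97466 <1
  x=-3.554: |R|=0.76340 <1
  x=-2.415: |R|=0.42899 <1
  x=-4.971: |R|=1.05389 >1
  x=-4.885: |R|=1.03906 >1
  x=-4.828: |R|=1.02906 >1
Interval (-4.6667, 0).

z∈(-4.6667,0).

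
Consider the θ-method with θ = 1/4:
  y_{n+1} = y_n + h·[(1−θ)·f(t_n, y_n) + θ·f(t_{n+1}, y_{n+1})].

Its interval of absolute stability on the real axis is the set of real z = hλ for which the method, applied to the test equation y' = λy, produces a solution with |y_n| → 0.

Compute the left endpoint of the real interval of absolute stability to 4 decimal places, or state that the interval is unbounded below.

left endpoint -4.0000.

On y'=λy, z=hλ:
  y_{n+1} = y_n + z·[3/4·y_n + 1/4·y_{n+1}] ⇒ (1 − 1/4z)y_{n+1} = (1 + 3/4z)y_n
  so R(z) = (1 + 3/4z)/(1 − 1/4z).

Find x<0 with |R(x)|<1.
x=-0.87: |R|=0.2854
R=−1: 1+3/4x = −1+1/4x ⇒ -1/2x=2 ⇒ x=2/(-1/2)=-4.0000
Confirm numerically:
  x=-3.250: |R|=0.79310 <1
  x=-3.043: |R|=0.72824 <1
  x=-1.911: |R|=0.29318 <1
  x=-1.688: |R|=0.18706 <1
  x=-4.501: |R|=1.11787 >1
  x=-4.280: |R|=1.06763 >1
  x=-4.277: |R|=1.06693 >1
Interval (-4.0000, 0).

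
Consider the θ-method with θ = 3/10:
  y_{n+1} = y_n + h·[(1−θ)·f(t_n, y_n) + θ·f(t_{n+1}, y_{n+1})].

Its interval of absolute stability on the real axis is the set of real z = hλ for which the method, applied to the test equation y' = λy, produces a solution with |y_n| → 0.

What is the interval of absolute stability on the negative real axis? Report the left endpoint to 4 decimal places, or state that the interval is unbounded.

Test eqn y'=λy, z=hλ:
  y_{n+1} = y_n + z·[7/10·y_n + 3/10·y_{n+1}] ⇒ (1 − 3/10z)y_{n+1} = (1 + 7/10z)y_n
  so R(z) = (1 + 7/10z)/(1 − 3/10z).

Find x<0 with |R(x)|<1.
x=-0.51: |R|=0.5577
R=−1: 1+7/10x = −1+3/10x ⇒ -2/5x=2 ⇒ x=2/(-2/5)=-5.0000
Confirm numerically:
  x=-4.020: |R|=0.82230 <1
  x=-3.835: |R|=0.78331 <1
  x=-2.799: |R|=0.52144 <1
  x=-2.157: |R|=0.30957 <1
  x=-5.347: |R|=1.05330 >1
  x=-5.218: |R|=1.03399 >1
Stable set (-5.0000, 0).

z∈(-5.0000,0).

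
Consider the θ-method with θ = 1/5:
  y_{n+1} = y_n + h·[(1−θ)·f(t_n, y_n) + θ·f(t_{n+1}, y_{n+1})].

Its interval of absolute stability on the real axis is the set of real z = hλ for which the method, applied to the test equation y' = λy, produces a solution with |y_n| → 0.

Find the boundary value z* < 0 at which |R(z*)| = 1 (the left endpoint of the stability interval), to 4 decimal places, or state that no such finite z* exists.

left endpoint -3.3333.

Set f=λy, z=hλ:
  y_{n+1} = y_n + z·[4/5·y_n + 1/5·y_{n+1}] ⇒ (1 − 1/5z)y_{n+1} = (1 + 4/5z)y_n
  ⇒ R(z) = (1 + 4/5z)/(1 − 1/5z).

Find x<0 with |R(x)|<1.
x=-1.47: |R|=0.1360
R=−1: 1+4/5x = −1+1/5x ⇒ -3/5x=2 ⇒ x=2/(-3/5)=-3.3333
Confirm numerically:
  x=-2.155: |R|=0.50594 <1
  x=-1.791: |R|=0.31866 <1
  x=-1.489: |R|=0.14733 <1
  x=-3.608: |R|=1.09572 >1
  x=-3.392: |R|=1.02097 >1
Stable set (-3.3333, 0).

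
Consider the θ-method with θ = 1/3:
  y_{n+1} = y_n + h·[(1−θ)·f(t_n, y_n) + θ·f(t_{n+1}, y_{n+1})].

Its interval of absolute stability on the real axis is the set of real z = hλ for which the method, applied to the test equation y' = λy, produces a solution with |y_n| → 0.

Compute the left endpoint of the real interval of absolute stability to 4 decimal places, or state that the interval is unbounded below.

On y'=λy, z=hλ:
  y_{n+1} = y_n + z·[2/3·y_n + 1/3·y_{n+1}] ⇒ (1 − 1/3z)y_{n+1} = (1 + 2/3z)y_n
  R(z) = (1 + 2/3z)/(1 − 1/3z).

Find x<0 with |R(x)|<1.
x=-1.23: |R|=0.1277
R=−1: 1+2/3x = −1+1/3x ⇒ -1/3x=2 ⇒ x=2/(-1/3)=-6.0000
Confirm numerically:
  x=-5.138: |R|=0.89408 <1
  x=-4.425: |R|=0.78788 <1
  x=-3.823: |R|=0.68093 <1
  x=-6.424: |R|=1.04499 >1
  x=-6.048: |R|=1.00531 >1
Interval (-6.0000, 0).

left endpoint -6.0000.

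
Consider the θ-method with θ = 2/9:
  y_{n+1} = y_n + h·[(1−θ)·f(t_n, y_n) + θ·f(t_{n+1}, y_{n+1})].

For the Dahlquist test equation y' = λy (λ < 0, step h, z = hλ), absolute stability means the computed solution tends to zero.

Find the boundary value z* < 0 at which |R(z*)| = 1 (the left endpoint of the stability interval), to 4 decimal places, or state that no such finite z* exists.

Test eqn y'=λy, z=hλ:
  y_{n+1} = y_n + z·[7/9·y_n + 2/9·y_{n+1}] ⇒ (1 − 2/9z)y_{n+1} = (1 + 7/9z)y_n
  Hence R(z) = (1 + 7/9z)/(1 − 2/9z).

Find x<0 with |R(x)|<1.
x=-0.58: |R|=0.4862
R=−1: 1+7/9x = −1+2/9x ⇒ -5/9x=2 ⇒ x=2/(-5/9)=-3.6000
Confirm numerically:
  x=-3.478: |R|=0.96177 <1
  x=-3.416: |R|=0.94189 <1
  x=-1.692: |R|=0.22965 <1
  x=-3.956: |R|=1.10525 >1
  x=-3.904: |R|=1.09043 >1
  x=-3.758: |R|=1.04783 >1
So |R|<1 on (-3.6000, 0).

z* = -3.6000.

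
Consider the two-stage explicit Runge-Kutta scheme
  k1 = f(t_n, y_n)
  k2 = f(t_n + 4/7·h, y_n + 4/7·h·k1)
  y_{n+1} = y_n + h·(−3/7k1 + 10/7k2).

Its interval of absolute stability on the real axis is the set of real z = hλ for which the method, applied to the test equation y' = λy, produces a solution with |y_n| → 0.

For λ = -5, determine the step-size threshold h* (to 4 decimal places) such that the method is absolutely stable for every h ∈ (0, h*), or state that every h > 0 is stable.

With y'=λy (z=hλ):
  k1=λy_n ⇒ h·k1=z·y_n;  k2=λ(1+4/7z)y_n ⇒ h·k2=z(1+4/7z)y_n
  y_{n+1}/y_n = 1 − 3/7z + 10/7z(1+4/7z) = 1 + z + 40/49z²
  so R(z) = 1 + z + 40/49z².

Boundary: |R(x)|=1, x<0.
x=-1.19: |R|=0.9660
R=1: x+40/49x²=0 ⇒ x=−49/40=-1.2250; min R=1−1/(4·40/49)=0.6937>−1
Confirm numerically:
  x=-0.984: |R|=0.80641 <1
  x=-0.950: |R|=0.78673 <1
  x=-0.903: |R|=0.76264 <1
  x=-0.558: |R|=0.69617 <1
  x=-1.703: |R|=1.66452 >1
  x=-1.683: |R|=1.62924 >1
  x=-1.258: |R|=1.03389 >1
Stable set (-1.2250, 0).

(-1.2250,0); λ=-5 ⇒ h* = (49/40)/5 = 0.2450.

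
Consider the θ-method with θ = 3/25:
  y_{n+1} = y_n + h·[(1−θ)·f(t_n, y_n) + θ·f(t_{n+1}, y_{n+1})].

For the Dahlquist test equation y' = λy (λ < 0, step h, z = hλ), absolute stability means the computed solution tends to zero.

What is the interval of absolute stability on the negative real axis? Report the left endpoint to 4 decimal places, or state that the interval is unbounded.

z∈(-2.6316,0).

Test eqn y'=λy, z=hλ:
  y_{n+1} = y_n + z·[22/25·y_n + 3/25·y_{n+1}] ⇒ (1 − 3/25z)y_{n+1} = (1 + 22/25z)y_n
  R(z) = (1 + 22/25z)/(1 − 3/25z).

Need |R(x)|<1, x<0.
x=-1.22: |R|=0.0642
R=−1: 1+22/25x = −1+3/25x ⇒ -19/25x=2 ⇒ x=2/(-19/25)=-2.6316
Confirm numerically:
  x=-2.261: |R|=0.77847 <1
  x=-1.808: |R|=0.48567 <1
  x=-1.475: |R|=0.25319 <1
  x=-1.462: |R|=0.24379 <1
  x=-3.050: |R|=1.23280 >1
  x=-2.911: |R|=1.15738 >1
Interval (-2.6316, 0).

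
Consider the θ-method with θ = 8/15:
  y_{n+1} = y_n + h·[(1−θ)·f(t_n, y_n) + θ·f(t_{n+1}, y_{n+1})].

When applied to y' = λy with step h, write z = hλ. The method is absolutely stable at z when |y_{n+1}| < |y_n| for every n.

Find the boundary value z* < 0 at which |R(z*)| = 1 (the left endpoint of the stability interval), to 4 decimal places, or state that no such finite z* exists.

Set f=λy, z=hλ:
  y_{n+1} = y_n + z·[7/15·y_n + 8/15·y_{n+1}] ⇒ (1 − 8/15z)y_{n+1} = (1 + 7/15z)y_n
  ⇒ R(z) = (1 + 7/15z)/(1 − 8/15z).

Need |R(x)|<1, x<0.
x=-1.74: |R|=0.0975
x=-2: |R|=0.0323
x=-10: |R|=0.5789
x=-100: |R|=0.8405
θ=8/15≥1/2 ⇒ |1+7/15x|<|1−8/15x| ∀x<0 ⇒ stable on all of ℝ⁻.

unbounded; (−∞, 0).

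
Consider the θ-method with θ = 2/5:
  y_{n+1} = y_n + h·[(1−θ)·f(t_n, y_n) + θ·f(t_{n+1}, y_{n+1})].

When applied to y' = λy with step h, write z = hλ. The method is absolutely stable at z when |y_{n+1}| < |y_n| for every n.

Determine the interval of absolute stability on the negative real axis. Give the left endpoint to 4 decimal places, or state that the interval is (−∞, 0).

(-10.0000, 0).

On y'=λy, z=hλ:
  y_{n+1} = y_n + z·[3/5·y_n + 2/5·y_{n+1}] ⇒ (1 − 2/5z)y_{n+1} = (1 + 3/5z)y_n
  so R(z) = (1 + 3/5z)/(1 − 2/5z).

Solve |R(x)|<1 on ℝ⁻.
x=-0.38: |R|=0.6701
R=−1: 1+3/5x = −1+2/5x ⇒ -1/5x=2 ⇒ x=2/(-1/5)=-10.0000
Confirm numerically:
  x=-9.428: |R|=0.97602 <1
  x=-8.510: |R|=0.93233 <1
  x=-7.329: |R|=0.86413 <1
  x=-5.172: |R|=0.68535 <1
  x=-10.225: |R|=1.00884 >1
  x=-10.110: |R|=1.00436 >1
  x=-10.090: |R|=1.00357 >1
So |R|<1 on (-10.0000, 0).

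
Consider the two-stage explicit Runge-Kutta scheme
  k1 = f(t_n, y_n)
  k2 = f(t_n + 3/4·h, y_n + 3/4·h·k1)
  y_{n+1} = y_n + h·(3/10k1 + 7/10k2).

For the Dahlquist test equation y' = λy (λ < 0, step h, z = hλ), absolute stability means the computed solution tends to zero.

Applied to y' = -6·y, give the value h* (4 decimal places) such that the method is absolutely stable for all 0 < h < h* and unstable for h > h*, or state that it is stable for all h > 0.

On y'=λy, z=hλ:
  k1=λy_n ⇒ h·k1=z·y_n;  k2=λ(1+3/4z)y_n ⇒ h·k2=z(1+3/4z)y_n
  y_{n+1}/y_n = 1 + 3/10z + 7/10z(1+3/4z) = 1 + z + 21/40z²
  Hence R(z) = 1 + z + 21/40z².

Boundary: |R(x)|=1, x<0.
x=-1.02: |R|=0.5262
R=1: x+21/40x²=0 ⇒ x=−40/21=-1.9048; min R=1−1/(4·21/40)=0.5238>−1
Confirm numerically:
  x=-1.365: |R|=0.61319 <1
  x=-1.278: |R|=0.57947 <1
  x=-1.047: |R|=0.52851 <1
  x=-1.036: |R|=0.52748 <1
  x=-2.442: |R|=1.68877 >1
  x=-2.391: |R|=1.61036 >1
  x=-2.101: |R|=1.21646 >1
So |R|<1 on (-1.9048, 0).

(-1.9048,0); λ=-6 ⇒ h* = (40/21)/6 = 0.3175.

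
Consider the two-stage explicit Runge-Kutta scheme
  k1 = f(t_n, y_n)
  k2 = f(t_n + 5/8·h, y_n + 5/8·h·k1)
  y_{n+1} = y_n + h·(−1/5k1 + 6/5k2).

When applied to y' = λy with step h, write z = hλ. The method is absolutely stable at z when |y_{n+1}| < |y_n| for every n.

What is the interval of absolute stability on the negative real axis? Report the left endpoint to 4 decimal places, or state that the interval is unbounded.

z∈(-1.3333,0).

On y'=λy, z=hλ:
  k1=λy_n ⇒ h·k1=z·y_n;  k2=λ(1+5/8z)y_n ⇒ h·k2=z(1+5/8z)y_n
  y_{n+1}/y_n = 1 − 1/5z + 6/5z(1+5/8z) = 1 + z + 3/4z²
  Hence R(z) = 1 + z + 3/4z².

Find x<0 with |R(x)|<1.
x=-0.61: |R|=0.6691
R=1: x+3/4x²=0 ⇒ x=−4/3=-1.3333; min R=1−1/(4·3/4)=0.6667>−1
Confirm numerically:
  x=-1.044: |R|=0.77345 <1
  x=-1.041: |R|=0.77176 <1
  x=-1.015: |R|=0.75767 <1
  x=-0.724: |R|=0.66913 <1
  x=-1.728: |R|=1.51149 >1
  x=-1.689: |R|=1.45054 >1
  x=-1.464: |R|=1.14347 >1
So |R|<1 on (-1.3333, 0).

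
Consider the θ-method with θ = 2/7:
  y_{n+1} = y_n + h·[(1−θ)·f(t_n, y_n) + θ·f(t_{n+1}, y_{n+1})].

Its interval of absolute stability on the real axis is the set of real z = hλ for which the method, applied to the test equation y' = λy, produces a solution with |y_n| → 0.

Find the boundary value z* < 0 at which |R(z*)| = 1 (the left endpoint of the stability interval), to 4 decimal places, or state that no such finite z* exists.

With y'=λy (z=hλ):
  y_{n+1} = y_n + z·[5/7·y_n + 2/7·y_{n+1}] ⇒ (1 − 2/7z)y_{n+1} = (1 + 5/7z)y_n
  Hence R(z) = (1 + 5/7z)/(1 − 2/7z).

Solve |R(x)|<1 on ℝ⁻.
x=-0.77: |R|=0.3689
R=−1: 1+5/7x = −1+2/7x ⇒ -3/7x=2 ⇒ x=2/(-3/7)=-4.6667
Confirm numerically:
  x=-4.229: |R|=0.91506 <1
  x=-3.209: |R|=0.67409 <1
  x=-3.172: |R|=0.66397 <1
  x=-2.638: |R|=0.50424 <1
  x=-5.261: |R|=1.10176 >1
  x=-4.911: |R|=1.04357 >1
  x=-4.697: |R|=1.00555 >1
So |R|<1 on (-4.6667, 0).

left endpoint -4.6667.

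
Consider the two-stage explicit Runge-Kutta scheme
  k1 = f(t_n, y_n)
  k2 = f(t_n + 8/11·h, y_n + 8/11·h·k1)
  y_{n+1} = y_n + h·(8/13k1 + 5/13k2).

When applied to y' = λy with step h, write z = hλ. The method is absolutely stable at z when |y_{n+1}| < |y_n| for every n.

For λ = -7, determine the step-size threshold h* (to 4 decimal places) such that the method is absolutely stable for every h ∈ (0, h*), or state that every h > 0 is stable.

(-3.5750,0); λ=-7 ⇒ h* = (143/40)/7 = 0.5107.

On y'=λy, z=hλ:
  k1=λy_n ⇒ h·k1=z·y_n;  k2=λ(1+8/11z)y_n ⇒ h·k2=z(1+8/11z)y_n
  y_{n+1}/y_n = 1 + 8/13z + 5/13z(1+8/11z) = 1 + z + 40/143z²
  R(z) = 1 + z + 40/143z².

Solve |R(x)|<1 on ℝ⁻.
x=-0.7: |R|=0.4371
R=1: x+40/143x²=0 ⇒ x=−143/40=-3.5750; min R=1−1/(4·40/143)=0.1062>−1
Confirm numerically:
  x=-3.540: |R|=0.96534 <1
  x=-1.738: |R|=0.10694 <1
  x=-1.505: |R|=0.12857 <1
  x=-3.879: |R|=1.32985 >1
  x=-3.714: |R|=1.14440 >1
So |R|<1 on (-3.5750, 0).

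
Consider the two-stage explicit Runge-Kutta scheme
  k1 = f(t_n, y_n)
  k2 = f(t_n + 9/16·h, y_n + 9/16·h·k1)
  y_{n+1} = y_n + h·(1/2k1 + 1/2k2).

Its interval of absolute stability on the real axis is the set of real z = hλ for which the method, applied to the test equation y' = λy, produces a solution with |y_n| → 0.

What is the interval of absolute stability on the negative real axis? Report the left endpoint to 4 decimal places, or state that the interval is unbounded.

z∈(-3.5556,0).

On y'=λy, z=hλ:
  k1=λy_n ⇒ h·k1=z·y_n;  k2=λ(1+9/16z)y_n ⇒ h·k2=z(1+9/16z)y_n
  y_{n+1}/y_n = 1 + 1/2z + 1/2z(1+9/16z) = 1 + z + 9/32z²
  so R(z) = 1 + z + 9/32z².

Boundary: |R(x)|=1, x<0.
x=-1.17: |R|=0.2150
R=1: x+9/32x²=0 ⇒ x=−32/9=-3.5556; min R=1−1/(4·9/32)=0.1111>−1
Confirm numerically:
  x=-2.559: |R|=0.28276 <1
  x=-2.290: |R|=0.18490 <1
  x=-1.826: |R|=0.11177 <1
  x=-3.940: |R|=1.42601 >1
  x=-3.837: |R|=1.30372 >1
  x=-3.736: |R|=1.18960 >1
Interval (-3.5556, 0).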